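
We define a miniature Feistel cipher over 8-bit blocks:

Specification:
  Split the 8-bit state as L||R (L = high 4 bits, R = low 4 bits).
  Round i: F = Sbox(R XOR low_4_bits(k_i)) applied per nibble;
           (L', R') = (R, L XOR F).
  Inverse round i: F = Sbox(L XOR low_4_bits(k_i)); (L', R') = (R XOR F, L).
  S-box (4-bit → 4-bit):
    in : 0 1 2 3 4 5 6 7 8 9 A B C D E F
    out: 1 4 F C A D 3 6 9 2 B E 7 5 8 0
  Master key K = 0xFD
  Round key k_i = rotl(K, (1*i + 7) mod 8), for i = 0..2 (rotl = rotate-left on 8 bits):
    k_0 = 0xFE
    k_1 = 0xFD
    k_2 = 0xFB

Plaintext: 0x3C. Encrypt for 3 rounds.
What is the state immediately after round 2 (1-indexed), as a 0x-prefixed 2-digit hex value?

0xC8

s_0 = plaintext = 0x3C
s_1 = Round(s_0, k_0) = 0xCC
s_2 = Round(s_1, k_1) = 0xC8
s_3 = Round(s_2, k_2) = 0x80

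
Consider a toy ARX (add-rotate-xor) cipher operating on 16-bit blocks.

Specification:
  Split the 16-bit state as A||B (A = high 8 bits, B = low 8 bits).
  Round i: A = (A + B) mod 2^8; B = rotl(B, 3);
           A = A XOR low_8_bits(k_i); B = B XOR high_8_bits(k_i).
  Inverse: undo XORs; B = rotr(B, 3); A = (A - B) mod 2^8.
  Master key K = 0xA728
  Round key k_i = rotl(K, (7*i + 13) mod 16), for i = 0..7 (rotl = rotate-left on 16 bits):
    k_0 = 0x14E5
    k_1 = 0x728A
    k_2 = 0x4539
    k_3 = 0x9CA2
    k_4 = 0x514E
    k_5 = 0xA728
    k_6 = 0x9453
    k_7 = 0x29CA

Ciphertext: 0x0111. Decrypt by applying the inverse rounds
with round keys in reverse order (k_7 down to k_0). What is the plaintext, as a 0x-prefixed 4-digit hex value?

0x53F7

s_0 = ciphertext = 0x0111
s_1 = InvRound(s_0, k_7) = 0xC407
s_2 = InvRound(s_1, k_6) = 0x2572
s_3 = InvRound(s_2, k_5) = 0x53BA
s_4 = InvRound(s_3, k_4) = 0xA07D
s_5 = InvRound(s_4, k_3) = 0xC63C
s_6 = InvRound(s_5, k_2) = 0xD02F
s_7 = InvRound(s_6, k_1) = 0xAFAB
s_8 = InvRound(s_7, k_0) = 0x53F7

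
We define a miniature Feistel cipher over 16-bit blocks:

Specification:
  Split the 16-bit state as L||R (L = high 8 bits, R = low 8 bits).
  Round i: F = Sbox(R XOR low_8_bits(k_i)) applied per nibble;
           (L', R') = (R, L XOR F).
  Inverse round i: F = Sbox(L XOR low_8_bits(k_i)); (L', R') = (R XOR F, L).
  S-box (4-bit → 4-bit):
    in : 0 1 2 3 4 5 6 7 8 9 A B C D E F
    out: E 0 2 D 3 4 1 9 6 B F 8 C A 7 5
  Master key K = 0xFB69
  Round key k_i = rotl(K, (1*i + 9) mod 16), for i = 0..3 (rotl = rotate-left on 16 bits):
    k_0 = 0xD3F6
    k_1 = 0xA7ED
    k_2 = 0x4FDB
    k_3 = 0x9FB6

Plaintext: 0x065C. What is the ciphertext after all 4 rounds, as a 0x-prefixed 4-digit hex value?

s_0 = plaintext = 0x065C
s_1 = Round(s_0, k_0) = 0x5CF9
s_2 = Round(s_1, k_1) = 0xF95F
s_3 = Round(s_2, k_2) = 0x5F9A
s_4 = Round(s_3, k_3) = 0x9A73

0x9A73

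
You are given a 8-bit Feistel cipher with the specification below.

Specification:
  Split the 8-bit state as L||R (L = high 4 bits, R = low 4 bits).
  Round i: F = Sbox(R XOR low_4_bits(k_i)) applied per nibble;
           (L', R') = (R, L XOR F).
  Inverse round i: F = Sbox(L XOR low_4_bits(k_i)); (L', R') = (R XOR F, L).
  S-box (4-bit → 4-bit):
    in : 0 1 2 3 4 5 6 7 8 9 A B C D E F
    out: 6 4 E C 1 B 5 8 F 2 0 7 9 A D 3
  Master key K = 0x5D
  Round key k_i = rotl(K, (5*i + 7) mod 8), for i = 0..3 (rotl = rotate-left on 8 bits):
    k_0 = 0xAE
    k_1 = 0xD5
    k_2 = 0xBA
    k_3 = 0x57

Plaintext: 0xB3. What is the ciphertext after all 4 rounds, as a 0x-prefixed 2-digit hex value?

0xE0

s_0 = plaintext = 0xB3
s_1 = Round(s_0, k_0) = 0x31
s_2 = Round(s_1, k_1) = 0x12
s_3 = Round(s_2, k_2) = 0x2E
s_4 = Round(s_3, k_3) = 0xE0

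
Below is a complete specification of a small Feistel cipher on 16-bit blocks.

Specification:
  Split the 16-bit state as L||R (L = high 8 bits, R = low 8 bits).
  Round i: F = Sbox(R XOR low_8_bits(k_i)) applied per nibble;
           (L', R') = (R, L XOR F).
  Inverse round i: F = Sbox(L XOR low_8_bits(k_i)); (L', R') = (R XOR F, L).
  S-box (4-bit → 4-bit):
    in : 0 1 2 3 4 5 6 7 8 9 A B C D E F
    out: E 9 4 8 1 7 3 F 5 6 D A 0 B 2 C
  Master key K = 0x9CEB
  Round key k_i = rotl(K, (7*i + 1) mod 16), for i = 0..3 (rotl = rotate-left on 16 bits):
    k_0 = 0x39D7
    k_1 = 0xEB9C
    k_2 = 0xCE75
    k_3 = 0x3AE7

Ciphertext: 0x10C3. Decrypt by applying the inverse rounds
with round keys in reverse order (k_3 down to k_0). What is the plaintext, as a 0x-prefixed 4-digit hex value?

s_0 = ciphertext = 0x10C3
s_1 = InvRound(s_0, k_3) = 0x0C10
s_2 = InvRound(s_1, k_2) = 0xE60C
s_3 = InvRound(s_2, k_1) = 0xF1E6
s_4 = InvRound(s_3, k_0) = 0xA5F1

0xA5F1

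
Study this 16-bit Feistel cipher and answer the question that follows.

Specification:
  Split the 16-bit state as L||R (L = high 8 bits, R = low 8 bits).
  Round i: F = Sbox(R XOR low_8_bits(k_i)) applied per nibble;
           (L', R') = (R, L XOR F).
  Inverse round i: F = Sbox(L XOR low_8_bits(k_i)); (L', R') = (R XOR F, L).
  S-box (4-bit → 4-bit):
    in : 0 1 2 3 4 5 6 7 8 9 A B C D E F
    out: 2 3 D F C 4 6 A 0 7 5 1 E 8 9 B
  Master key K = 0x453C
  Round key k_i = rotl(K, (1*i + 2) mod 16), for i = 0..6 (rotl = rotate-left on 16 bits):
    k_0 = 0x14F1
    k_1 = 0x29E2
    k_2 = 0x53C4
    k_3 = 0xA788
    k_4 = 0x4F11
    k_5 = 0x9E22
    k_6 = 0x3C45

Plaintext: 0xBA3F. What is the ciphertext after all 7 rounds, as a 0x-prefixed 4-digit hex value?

0xA6E2

s_0 = plaintext = 0xBA3F
s_1 = Round(s_0, k_0) = 0x3F53
s_2 = Round(s_1, k_1) = 0x532C
s_3 = Round(s_2, k_2) = 0x2CC3
s_4 = Round(s_3, k_3) = 0xC3ED
s_5 = Round(s_4, k_4) = 0xED7D
s_6 = Round(s_5, k_5) = 0x7DA6
s_7 = Round(s_6, k_6) = 0xA6E2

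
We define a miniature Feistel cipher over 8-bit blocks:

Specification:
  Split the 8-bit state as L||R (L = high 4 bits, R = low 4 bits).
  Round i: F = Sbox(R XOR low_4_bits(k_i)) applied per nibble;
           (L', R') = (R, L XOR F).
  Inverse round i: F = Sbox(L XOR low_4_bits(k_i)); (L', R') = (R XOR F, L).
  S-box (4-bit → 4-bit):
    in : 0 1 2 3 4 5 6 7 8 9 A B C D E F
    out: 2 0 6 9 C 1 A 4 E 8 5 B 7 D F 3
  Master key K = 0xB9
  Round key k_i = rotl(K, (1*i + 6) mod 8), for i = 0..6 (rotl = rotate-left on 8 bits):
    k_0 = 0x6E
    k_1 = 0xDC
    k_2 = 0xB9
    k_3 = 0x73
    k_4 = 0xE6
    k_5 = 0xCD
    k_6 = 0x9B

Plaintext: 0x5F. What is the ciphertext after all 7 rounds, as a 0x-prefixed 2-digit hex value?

0xC6

s_0 = plaintext = 0x5F
s_1 = Round(s_0, k_0) = 0xF5
s_2 = Round(s_1, k_1) = 0x57
s_3 = Round(s_2, k_2) = 0x7A
s_4 = Round(s_3, k_3) = 0xAF
s_5 = Round(s_4, k_4) = 0xF2
s_6 = Round(s_5, k_5) = 0x2C
s_7 = Round(s_6, k_6) = 0xC6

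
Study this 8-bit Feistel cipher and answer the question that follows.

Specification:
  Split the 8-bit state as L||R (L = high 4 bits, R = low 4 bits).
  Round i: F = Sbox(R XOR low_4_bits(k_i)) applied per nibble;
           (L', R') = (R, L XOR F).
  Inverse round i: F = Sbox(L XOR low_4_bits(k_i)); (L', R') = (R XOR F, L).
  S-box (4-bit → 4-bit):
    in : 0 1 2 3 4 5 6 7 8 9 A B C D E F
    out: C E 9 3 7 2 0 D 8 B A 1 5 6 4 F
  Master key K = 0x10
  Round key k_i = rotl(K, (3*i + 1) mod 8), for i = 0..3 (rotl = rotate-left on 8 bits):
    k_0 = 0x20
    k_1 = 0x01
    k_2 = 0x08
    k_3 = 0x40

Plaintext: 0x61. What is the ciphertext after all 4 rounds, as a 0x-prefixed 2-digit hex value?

0x14

s_0 = plaintext = 0x61
s_1 = Round(s_0, k_0) = 0x18
s_2 = Round(s_1, k_1) = 0x8A
s_3 = Round(s_2, k_2) = 0xA1
s_4 = Round(s_3, k_3) = 0x14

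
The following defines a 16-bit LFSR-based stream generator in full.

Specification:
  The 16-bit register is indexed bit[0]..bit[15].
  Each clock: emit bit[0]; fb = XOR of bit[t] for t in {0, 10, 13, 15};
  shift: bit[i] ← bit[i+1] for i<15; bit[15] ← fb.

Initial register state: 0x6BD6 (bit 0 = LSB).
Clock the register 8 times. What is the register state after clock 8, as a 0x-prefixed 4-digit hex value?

reg_0 = 0x6BD6
clock 1: out=0, reg = 0xB5EB
clock 2: out=1, reg = 0x5AF5
clock 3: out=1, reg = 0xAD7A
clock 4: out=0, reg = 0xD6BD
clock 5: out=1, reg = 0xEB5E
clock 6: out=0, reg = 0x75AF
clock 7: out=1, reg = 0xBAD7
clock 8: out=1, reg = 0xDD6B

0xDD6B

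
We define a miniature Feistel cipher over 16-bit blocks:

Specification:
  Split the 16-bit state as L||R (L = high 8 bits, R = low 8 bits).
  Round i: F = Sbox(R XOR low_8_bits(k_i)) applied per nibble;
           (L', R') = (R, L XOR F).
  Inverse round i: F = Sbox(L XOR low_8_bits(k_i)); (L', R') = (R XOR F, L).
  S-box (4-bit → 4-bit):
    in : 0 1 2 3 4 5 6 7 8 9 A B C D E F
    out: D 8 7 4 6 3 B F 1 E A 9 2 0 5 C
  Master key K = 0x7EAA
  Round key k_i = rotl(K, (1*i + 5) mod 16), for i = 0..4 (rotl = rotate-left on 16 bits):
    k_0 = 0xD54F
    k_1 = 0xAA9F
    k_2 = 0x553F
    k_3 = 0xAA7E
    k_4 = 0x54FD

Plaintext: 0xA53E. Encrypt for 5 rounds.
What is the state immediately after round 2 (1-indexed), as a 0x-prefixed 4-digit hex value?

0x5D19

s_0 = plaintext = 0xA53E
s_1 = Round(s_0, k_0) = 0x3E5D
s_2 = Round(s_1, k_1) = 0x5D19
s_3 = Round(s_2, k_2) = 0x1926
s_4 = Round(s_3, k_3) = 0x2628
s_5 = Round(s_4, k_4) = 0x2825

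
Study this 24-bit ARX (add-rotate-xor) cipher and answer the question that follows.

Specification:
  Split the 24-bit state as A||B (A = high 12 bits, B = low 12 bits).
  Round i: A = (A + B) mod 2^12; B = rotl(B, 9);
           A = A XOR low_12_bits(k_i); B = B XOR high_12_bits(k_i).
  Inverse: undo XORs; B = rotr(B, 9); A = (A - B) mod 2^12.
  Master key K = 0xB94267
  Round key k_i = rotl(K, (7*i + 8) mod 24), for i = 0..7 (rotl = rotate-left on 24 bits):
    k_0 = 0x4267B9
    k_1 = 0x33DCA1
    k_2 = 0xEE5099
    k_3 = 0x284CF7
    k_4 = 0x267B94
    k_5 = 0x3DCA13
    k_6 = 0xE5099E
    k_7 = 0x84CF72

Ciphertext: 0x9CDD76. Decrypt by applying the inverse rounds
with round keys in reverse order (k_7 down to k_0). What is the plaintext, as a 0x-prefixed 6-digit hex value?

s_0 = ciphertext = 0x9CDD76
s_1 = InvRound(s_0, k_7) = 0xCED9D2
s_2 = InvRound(s_1, k_6) = 0x960C13
s_3 = InvRound(s_2, k_5) = 0x4F4E7F
s_4 = InvRound(s_3, k_4) = 0xE9A0C6
s_5 = InvRound(s_4, k_3) = 0x05C211
s_6 = InvRound(s_5, k_2) = 0x91F7A6
s_7 = InvRound(s_6, k_1) = 0x0E44DA
s_8 = InvRound(s_7, k_0) = 0xF7D7E0

0xF7D7E0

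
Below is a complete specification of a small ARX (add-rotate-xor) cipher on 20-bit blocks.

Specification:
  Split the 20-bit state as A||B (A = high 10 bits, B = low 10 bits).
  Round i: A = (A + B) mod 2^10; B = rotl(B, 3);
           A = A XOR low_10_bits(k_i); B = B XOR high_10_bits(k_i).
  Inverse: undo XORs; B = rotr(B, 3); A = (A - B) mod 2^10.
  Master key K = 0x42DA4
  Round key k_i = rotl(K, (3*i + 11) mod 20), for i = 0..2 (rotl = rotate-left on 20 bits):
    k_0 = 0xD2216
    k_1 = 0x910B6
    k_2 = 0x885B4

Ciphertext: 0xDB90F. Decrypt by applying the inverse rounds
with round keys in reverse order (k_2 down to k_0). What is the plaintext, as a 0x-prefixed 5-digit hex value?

0xA327D

s_0 = ciphertext = 0xDB90F
s_1 = InvRound(s_0, k_2) = 0xDD765
s_2 = InvRound(s_1, k_1) = 0xC7CA4
s_3 = InvRound(s_2, k_0) = 0xA327D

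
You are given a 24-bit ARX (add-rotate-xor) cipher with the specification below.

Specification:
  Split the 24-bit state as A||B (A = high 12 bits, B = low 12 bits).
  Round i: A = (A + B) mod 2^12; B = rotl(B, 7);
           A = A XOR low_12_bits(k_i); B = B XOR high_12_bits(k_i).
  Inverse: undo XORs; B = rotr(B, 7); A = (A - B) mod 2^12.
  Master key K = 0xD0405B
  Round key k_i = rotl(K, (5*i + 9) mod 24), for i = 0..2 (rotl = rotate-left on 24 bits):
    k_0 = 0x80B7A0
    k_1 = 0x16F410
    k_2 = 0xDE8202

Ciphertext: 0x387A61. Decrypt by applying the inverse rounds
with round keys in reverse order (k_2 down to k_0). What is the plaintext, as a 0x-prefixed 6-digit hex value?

0xA86160

s_0 = ciphertext = 0x387A61
s_1 = InvRound(s_0, k_2) = 0x05612F
s_2 = InvRound(s_1, k_1) = 0xC46800
s_3 = InvRound(s_2, k_0) = 0xA86160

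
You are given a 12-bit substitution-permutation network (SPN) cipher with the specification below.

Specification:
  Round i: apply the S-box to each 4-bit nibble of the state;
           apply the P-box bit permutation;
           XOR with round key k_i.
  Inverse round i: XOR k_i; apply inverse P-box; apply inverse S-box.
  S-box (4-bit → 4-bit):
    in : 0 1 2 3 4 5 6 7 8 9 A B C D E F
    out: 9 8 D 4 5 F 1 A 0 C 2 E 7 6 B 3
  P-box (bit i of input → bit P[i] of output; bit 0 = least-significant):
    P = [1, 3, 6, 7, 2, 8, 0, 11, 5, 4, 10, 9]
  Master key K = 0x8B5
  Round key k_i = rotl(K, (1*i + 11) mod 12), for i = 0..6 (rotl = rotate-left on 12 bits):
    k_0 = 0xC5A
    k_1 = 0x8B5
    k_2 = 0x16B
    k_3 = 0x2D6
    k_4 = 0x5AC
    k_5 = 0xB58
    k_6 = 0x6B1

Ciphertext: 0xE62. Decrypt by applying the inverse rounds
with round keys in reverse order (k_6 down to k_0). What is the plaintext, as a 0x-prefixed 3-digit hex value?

0xDB7

s_0 = ciphertext = 0xE62
s_1 = InvRound(s_0, k_6) = 0xA92
s_2 = InvRound(s_1, k_5) = 0x8A5
s_3 = InvRound(s_2, k_4) = 0x3BA
s_4 = InvRound(s_3, k_3) = 0x6FD
s_5 = InvRound(s_4, k_2) = 0xBF0
s_6 = InvRound(s_5, k_1) = 0x1C3
s_7 = InvRound(s_6, k_0) = 0xDB7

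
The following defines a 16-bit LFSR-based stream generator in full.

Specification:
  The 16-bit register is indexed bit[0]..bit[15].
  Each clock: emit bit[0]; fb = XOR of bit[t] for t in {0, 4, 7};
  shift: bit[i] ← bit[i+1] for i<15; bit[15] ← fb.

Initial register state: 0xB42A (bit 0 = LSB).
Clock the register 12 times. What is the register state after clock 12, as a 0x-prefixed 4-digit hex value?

reg_0 = 0xB42A
clock 1: out=0, reg = 0x5A15
clock 2: out=1, reg = 0x2D0A
clock 3: out=0, reg = 0x1685
clock 4: out=1, reg = 0x0B42
clock 5: out=0, reg = 0x05A1
clock 6: out=1, reg = 0x02D0
clock 7: out=0, reg = 0x0168
clock 8: out=0, reg = 0x00B4
clock 9: out=0, reg = 0x005A
clock 10: out=0, reg = 0x802D
clock 11: out=1, reg = 0xC016
clock 12: out=0, reg = 0xE00B

0xE00B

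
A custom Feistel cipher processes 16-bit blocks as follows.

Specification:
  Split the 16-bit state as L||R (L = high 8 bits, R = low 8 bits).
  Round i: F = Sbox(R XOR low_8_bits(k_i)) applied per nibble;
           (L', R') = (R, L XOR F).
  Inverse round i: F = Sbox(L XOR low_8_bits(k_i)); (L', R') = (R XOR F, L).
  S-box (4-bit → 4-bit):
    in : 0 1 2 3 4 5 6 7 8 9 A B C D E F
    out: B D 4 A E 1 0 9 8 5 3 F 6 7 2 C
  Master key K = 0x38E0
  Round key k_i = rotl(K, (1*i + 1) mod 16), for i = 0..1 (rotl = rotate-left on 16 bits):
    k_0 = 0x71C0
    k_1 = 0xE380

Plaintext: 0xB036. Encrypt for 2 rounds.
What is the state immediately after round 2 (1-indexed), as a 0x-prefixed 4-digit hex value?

0x70FD

s_0 = plaintext = 0xB036
s_1 = Round(s_0, k_0) = 0x3670
s_2 = Round(s_1, k_1) = 0x70FD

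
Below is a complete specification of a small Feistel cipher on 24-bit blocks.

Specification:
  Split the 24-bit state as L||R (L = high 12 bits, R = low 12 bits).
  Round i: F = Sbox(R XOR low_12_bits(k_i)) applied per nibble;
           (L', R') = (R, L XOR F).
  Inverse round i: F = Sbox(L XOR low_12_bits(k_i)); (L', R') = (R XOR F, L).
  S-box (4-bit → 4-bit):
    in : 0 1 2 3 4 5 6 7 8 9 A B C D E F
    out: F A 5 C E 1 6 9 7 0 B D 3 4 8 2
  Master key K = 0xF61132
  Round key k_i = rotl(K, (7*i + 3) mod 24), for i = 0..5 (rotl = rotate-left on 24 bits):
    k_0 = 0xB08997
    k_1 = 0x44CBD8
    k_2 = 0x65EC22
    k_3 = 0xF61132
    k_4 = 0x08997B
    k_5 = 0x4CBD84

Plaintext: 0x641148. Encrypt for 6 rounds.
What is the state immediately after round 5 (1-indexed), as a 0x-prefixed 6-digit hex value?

s_0 = plaintext = 0x641148
s_1 = Round(s_0, k_0) = 0x148103
s_2 = Round(s_1, k_1) = 0x103A05
s_3 = Round(s_2, k_2) = 0xA0575A
s_4 = Round(s_3, k_3) = 0x75AC62
s_5 = Round(s_4, k_4) = 0xC626FA
s_6 = Round(s_5, k_5) = 0x6FA1FA

0xC626FA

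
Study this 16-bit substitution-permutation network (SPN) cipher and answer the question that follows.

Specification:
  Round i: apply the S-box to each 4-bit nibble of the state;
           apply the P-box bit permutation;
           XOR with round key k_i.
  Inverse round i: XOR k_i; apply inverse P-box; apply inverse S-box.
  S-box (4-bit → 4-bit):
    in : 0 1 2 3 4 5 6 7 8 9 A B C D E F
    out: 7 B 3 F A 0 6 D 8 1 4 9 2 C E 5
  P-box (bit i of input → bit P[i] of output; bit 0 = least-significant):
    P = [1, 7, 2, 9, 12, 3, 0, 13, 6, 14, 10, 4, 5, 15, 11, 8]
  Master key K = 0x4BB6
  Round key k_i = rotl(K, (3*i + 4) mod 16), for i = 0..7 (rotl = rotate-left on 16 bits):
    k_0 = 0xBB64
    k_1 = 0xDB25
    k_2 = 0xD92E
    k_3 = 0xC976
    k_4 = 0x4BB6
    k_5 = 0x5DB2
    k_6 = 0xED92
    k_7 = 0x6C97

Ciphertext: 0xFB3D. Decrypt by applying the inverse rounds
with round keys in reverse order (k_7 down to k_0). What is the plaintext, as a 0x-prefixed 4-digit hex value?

0xAB40

s_0 = ciphertext = 0xFB3D
s_1 = InvRound(s_0, k_7) = 0x1A21
s_2 = InvRound(s_1, k_6) = 0x1E71
s_3 = InvRound(s_2, k_5) = 0x82A1
s_4 = InvRound(s_3, k_4) = 0xE4AF
s_5 = InvRound(s_4, k_3) = 0xD7EC
s_6 = InvRound(s_5, k_2) = 0xAF51
s_7 = InvRound(s_6, k_1) = 0x93BA
s_8 = InvRound(s_7, k_0) = 0xAB40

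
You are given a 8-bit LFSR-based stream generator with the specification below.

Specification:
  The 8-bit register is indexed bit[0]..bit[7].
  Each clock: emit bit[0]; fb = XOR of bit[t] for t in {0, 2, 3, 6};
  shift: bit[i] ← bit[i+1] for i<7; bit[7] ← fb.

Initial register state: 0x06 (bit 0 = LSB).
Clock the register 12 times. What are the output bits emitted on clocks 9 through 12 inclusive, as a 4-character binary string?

1101

reg_0 = 0x06
clock 1: out=0, reg = 0x83
clock 2: out=1, reg = 0xC1
clock 3: out=1, reg = 0x60
clock 4: out=0, reg = 0xB0
clock 5: out=0, reg = 0x58
clock 6: out=0, reg = 0x2C
clock 7: out=0, reg = 0x16
clock 8: out=0, reg = 0x8B
clock 9: out=1, reg = 0x45
clock 10: out=1, reg = 0xA2
clock 11: out=0, reg = 0x51
clock 12: out=1, reg = 0x28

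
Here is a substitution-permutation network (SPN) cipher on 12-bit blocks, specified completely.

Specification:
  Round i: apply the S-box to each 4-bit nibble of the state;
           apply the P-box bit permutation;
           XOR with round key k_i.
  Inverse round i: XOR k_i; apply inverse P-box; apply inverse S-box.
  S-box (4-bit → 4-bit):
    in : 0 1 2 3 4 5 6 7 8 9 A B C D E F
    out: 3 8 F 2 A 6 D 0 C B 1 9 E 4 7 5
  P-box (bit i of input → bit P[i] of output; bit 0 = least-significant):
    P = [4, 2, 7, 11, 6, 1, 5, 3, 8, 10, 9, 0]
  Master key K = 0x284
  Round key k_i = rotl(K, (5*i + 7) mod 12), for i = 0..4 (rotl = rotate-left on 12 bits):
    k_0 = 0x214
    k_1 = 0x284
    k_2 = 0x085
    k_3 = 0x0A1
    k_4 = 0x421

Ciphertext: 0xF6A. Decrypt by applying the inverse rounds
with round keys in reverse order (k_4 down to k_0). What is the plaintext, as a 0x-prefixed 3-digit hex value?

0x964

s_0 = ciphertext = 0xF6A
s_1 = InvRound(s_0, k_4) = 0x691
s_2 = InvRound(s_1, k_3) = 0x5DA
s_3 = InvRound(s_2, k_2) = 0x990
s_4 = InvRound(s_3, k_1) = 0xF79
s_5 = InvRound(s_4, k_0) = 0x964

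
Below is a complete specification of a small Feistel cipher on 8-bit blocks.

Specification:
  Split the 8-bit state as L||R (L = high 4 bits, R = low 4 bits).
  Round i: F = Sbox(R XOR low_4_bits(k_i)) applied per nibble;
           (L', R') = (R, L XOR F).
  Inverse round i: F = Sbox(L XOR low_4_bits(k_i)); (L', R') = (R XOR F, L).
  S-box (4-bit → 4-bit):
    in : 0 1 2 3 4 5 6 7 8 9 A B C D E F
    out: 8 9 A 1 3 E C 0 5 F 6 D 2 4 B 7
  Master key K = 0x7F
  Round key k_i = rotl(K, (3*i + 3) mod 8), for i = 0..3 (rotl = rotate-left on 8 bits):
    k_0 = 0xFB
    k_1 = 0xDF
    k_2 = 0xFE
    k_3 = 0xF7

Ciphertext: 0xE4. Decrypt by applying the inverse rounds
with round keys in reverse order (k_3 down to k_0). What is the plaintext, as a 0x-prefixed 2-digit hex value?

0x0C

s_0 = ciphertext = 0xE4
s_1 = InvRound(s_0, k_3) = 0xBE
s_2 = InvRound(s_1, k_2) = 0x0B
s_3 = InvRound(s_2, k_1) = 0xC0
s_4 = InvRound(s_3, k_0) = 0x0C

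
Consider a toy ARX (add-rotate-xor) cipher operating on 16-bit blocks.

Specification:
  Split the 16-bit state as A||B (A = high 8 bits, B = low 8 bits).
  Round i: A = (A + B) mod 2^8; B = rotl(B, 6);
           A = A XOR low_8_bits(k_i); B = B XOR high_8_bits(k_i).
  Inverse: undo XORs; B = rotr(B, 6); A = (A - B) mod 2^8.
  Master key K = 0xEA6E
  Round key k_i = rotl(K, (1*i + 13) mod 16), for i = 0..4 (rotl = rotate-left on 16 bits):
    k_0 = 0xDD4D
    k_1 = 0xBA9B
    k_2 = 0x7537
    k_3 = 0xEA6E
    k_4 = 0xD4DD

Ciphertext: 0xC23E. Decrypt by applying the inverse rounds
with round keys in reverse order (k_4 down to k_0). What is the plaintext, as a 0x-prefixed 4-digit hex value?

s_0 = ciphertext = 0xC23E
s_1 = InvRound(s_0, k_4) = 0x74AB
s_2 = InvRound(s_1, k_3) = 0x1505
s_3 = InvRound(s_2, k_2) = 0x61C1
s_4 = InvRound(s_3, k_1) = 0x0DED
s_5 = InvRound(s_4, k_0) = 0x80C0

0x80C0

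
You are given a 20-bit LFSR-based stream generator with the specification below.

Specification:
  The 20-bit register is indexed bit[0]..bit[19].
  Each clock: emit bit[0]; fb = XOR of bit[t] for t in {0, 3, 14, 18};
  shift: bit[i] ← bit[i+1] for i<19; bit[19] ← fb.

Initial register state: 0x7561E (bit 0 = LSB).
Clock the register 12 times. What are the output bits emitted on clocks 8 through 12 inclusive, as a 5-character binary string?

reg_0 = 0x7561E
clock 1: out=0, reg = 0xBAB0F
clock 2: out=1, reg = 0x5D587
clock 3: out=1, reg = 0xAEAC3
clock 4: out=1, reg = 0x57561
clock 5: out=1, reg = 0xABAB0
clock 6: out=0, reg = 0x55D58
clock 7: out=0, reg = 0xAAEAC
clock 8: out=0, reg = 0xD5756
clock 9: out=0, reg = 0x6ABAB
clock 10: out=1, reg = 0xB55D5
clock 11: out=1, reg = 0x5AAEA
clock 12: out=0, reg = 0x2D575

00110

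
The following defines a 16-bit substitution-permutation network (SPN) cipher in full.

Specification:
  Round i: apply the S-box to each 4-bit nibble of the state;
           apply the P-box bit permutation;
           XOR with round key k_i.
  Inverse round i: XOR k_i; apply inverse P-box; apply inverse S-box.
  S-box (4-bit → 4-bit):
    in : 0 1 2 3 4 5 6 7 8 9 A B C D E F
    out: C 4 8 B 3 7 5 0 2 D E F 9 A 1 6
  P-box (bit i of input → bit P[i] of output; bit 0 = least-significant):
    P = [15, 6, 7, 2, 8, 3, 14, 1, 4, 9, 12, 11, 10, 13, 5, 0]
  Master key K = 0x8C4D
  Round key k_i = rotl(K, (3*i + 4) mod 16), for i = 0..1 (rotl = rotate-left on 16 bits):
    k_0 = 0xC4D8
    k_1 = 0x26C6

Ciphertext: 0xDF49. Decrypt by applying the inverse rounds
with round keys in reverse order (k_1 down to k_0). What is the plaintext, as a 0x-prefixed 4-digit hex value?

s_0 = ciphertext = 0xDF49
s_1 = InvRound(s_0, k_1) = 0xD0B9
s_2 = InvRound(s_1, k_0) = 0x9178

0x9178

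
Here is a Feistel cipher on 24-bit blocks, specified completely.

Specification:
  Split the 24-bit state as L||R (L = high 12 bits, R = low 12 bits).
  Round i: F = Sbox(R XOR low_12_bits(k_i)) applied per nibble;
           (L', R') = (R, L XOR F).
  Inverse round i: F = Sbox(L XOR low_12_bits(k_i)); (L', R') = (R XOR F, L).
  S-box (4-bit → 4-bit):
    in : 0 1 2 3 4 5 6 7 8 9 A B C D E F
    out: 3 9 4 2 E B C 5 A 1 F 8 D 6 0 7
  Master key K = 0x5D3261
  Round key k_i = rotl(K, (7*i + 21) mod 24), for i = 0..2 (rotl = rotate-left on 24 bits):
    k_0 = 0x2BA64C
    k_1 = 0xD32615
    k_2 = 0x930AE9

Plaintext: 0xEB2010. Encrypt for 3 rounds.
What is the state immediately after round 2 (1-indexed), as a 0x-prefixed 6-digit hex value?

s_0 = plaintext = 0xEB2010
s_1 = Round(s_0, k_0) = 0x01020F
s_2 = Round(s_1, k_1) = 0x20FE8F
s_3 = Round(s_2, k_2) = 0xE8FCC3

0x20FE8F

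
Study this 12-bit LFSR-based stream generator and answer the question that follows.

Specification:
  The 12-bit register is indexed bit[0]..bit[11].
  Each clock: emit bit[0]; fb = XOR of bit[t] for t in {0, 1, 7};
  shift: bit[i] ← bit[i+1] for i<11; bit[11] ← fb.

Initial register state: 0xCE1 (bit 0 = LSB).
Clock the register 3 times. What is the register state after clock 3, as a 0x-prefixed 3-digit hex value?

0x19C

reg_0 = 0xCE1
clock 1: out=1, reg = 0x670
clock 2: out=0, reg = 0x338
clock 3: out=0, reg = 0x19C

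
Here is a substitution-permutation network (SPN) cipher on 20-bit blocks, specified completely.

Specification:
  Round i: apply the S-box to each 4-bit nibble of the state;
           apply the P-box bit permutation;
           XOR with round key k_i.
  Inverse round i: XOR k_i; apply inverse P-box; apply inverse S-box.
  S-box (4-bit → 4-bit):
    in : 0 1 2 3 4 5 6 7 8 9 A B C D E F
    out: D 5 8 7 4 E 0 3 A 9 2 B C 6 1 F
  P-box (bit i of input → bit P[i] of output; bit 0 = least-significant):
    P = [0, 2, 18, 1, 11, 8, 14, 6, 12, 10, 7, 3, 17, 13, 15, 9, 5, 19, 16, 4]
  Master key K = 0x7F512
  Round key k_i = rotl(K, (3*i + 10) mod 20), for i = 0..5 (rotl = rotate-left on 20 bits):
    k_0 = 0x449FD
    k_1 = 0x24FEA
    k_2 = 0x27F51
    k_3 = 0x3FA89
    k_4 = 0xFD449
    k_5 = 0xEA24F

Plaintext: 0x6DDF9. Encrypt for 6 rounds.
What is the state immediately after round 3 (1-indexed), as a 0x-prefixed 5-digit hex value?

s_0 = plaintext = 0x6DDF9
s_1 = Round(s_0, k_0) = 0x4A43E
s_2 = Round(s_1, k_1) = 0x3266B
s_3 = Round(s_2, k_2) = 0xB7D76
s_4 = Round(s_3, k_3) = 0x9D739
s_5 = Round(s_4, k_4) = 0xF297A
s_6 = Round(s_5, k_5) = 0x7B973

0xB7D76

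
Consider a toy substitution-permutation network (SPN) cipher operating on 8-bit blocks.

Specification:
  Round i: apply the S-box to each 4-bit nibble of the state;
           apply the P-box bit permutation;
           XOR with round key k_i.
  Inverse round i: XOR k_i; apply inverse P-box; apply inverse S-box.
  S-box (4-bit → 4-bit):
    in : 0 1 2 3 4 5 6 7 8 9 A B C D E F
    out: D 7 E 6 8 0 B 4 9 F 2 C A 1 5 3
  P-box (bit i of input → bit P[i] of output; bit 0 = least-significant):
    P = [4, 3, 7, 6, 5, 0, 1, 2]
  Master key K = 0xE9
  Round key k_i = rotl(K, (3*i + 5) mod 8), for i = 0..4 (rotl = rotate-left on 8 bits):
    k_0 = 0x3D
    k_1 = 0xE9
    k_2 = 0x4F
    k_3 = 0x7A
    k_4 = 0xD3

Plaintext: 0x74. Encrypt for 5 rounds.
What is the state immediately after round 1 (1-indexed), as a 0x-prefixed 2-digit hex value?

0x7F

s_0 = plaintext = 0x74
s_1 = Round(s_0, k_0) = 0x7F
s_2 = Round(s_1, k_1) = 0xF3
s_3 = Round(s_2, k_2) = 0xE6
s_4 = Round(s_3, k_3) = 0x00
s_5 = Round(s_4, k_4) = 0x25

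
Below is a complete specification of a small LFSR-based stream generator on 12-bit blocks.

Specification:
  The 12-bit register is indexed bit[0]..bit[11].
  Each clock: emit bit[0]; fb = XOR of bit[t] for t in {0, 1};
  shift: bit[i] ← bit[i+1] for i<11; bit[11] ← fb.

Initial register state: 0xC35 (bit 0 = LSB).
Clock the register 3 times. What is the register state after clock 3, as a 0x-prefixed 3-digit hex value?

reg_0 = 0xC35
clock 1: out=1, reg = 0xE1A
clock 2: out=0, reg = 0xF0D
clock 3: out=1, reg = 0xF86

0xF86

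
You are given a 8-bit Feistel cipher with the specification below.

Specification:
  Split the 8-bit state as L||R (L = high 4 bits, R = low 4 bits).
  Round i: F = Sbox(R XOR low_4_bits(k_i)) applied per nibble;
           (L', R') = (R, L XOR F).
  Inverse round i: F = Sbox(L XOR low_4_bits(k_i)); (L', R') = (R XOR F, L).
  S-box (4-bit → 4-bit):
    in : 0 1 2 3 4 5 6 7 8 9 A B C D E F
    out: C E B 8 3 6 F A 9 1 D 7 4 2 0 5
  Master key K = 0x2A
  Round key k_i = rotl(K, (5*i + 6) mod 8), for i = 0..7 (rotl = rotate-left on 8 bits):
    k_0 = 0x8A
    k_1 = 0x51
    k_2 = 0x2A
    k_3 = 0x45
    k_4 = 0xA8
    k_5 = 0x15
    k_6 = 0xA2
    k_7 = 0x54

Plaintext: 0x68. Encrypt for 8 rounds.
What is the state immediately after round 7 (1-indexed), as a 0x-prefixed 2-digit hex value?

s_0 = plaintext = 0x68
s_1 = Round(s_0, k_0) = 0x8D
s_2 = Round(s_1, k_1) = 0xDC
s_3 = Round(s_2, k_2) = 0xC2
s_4 = Round(s_3, k_3) = 0x26
s_5 = Round(s_4, k_4) = 0x62
s_6 = Round(s_5, k_5) = 0x2C
s_7 = Round(s_6, k_6) = 0xC2
s_8 = Round(s_7, k_7) = 0x23

0xC2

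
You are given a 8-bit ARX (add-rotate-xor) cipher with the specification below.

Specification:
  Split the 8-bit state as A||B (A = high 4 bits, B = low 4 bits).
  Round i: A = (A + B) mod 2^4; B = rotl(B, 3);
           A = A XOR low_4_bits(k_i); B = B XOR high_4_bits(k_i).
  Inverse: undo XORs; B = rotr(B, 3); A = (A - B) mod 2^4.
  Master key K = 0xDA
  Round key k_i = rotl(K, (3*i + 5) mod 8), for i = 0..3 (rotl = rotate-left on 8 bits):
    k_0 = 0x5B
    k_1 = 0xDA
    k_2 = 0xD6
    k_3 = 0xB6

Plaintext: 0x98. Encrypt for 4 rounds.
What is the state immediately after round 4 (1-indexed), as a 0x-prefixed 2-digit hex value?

s_0 = plaintext = 0x98
s_1 = Round(s_0, k_0) = 0xA1
s_2 = Round(s_1, k_1) = 0x15
s_3 = Round(s_2, k_2) = 0x07
s_4 = Round(s_3, k_3) = 0x10

0x10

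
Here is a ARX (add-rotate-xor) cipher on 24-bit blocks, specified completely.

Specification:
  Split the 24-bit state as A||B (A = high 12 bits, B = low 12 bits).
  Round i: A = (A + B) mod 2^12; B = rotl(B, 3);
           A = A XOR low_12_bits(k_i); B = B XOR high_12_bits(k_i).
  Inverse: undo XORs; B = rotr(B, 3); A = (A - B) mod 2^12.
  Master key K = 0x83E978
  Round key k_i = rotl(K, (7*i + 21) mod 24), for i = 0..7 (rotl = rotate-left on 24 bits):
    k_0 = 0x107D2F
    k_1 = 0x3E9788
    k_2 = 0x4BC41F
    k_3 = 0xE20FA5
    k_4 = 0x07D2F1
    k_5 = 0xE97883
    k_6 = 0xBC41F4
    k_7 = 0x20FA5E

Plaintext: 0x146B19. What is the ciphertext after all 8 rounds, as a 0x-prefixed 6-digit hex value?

s_0 = plaintext = 0x146B19
s_1 = Round(s_0, k_0) = 0x1709CA
s_2 = Round(s_1, k_1) = 0xCB2DBD
s_3 = Round(s_2, k_2) = 0xE70952
s_4 = Round(s_3, k_3) = 0x8674B4
s_5 = Round(s_4, k_4) = 0xFEA5DF
s_6 = Round(s_5, k_5) = 0xD4A06D
s_7 = Round(s_6, k_6) = 0xC438AC
s_8 = Round(s_7, k_7) = 0xEB176B

0xEB176B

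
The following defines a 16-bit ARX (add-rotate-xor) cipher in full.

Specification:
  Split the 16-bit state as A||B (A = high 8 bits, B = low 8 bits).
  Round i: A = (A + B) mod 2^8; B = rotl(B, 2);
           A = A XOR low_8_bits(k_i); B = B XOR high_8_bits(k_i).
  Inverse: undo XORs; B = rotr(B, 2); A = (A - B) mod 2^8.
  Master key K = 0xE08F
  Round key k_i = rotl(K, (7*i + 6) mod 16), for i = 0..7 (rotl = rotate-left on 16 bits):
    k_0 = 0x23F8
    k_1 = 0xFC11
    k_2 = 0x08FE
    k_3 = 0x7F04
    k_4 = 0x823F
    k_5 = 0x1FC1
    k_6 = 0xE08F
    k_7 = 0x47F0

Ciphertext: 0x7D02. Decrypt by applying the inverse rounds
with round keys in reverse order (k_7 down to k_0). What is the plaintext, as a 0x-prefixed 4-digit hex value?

s_0 = ciphertext = 0x7D02
s_1 = InvRound(s_0, k_7) = 0x3C51
s_2 = InvRound(s_1, k_6) = 0x476C
s_3 = InvRound(s_2, k_5) = 0xAADC
s_4 = InvRound(s_3, k_4) = 0xFE97
s_5 = InvRound(s_4, k_3) = 0xC03A
s_6 = InvRound(s_5, k_2) = 0xB28C
s_7 = InvRound(s_6, k_1) = 0x871C
s_8 = InvRound(s_7, k_0) = 0xB0CF

0xB0CF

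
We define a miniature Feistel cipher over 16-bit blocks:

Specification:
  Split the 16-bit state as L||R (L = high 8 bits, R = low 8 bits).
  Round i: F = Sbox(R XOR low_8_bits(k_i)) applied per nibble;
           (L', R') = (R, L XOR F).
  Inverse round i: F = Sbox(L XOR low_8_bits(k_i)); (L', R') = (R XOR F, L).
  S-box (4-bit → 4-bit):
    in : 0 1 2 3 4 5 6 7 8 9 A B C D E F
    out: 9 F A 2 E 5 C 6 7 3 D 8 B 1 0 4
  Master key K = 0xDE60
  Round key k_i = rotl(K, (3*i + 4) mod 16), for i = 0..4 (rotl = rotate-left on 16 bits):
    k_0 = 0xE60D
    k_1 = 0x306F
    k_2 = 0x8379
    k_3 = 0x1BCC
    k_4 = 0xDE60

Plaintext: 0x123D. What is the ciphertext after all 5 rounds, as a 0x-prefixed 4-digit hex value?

0xFEF6

s_0 = plaintext = 0x123D
s_1 = Round(s_0, k_0) = 0x3D3B
s_2 = Round(s_1, k_1) = 0x3B63
s_3 = Round(s_2, k_2) = 0x63C6
s_4 = Round(s_3, k_3) = 0xC6FE
s_5 = Round(s_4, k_4) = 0xFEF6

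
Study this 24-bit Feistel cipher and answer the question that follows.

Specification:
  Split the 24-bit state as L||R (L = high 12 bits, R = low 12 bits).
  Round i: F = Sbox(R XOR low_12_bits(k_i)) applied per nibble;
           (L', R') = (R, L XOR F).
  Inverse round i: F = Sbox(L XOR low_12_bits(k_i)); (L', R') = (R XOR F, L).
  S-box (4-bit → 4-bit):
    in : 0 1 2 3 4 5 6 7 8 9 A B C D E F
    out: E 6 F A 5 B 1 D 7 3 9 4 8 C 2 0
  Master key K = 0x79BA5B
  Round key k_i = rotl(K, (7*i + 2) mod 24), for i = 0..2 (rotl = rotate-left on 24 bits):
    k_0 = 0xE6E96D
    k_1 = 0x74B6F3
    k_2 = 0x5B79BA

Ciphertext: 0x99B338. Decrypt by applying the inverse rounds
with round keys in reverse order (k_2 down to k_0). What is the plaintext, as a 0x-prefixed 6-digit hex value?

0x877D37

s_0 = ciphertext = 0x99B338
s_1 = InvRound(s_0, k_2) = 0xDCE99B
s_2 = InvRound(s_1, k_1) = 0xD37DCE
s_3 = InvRound(s_2, k_0) = 0x877D37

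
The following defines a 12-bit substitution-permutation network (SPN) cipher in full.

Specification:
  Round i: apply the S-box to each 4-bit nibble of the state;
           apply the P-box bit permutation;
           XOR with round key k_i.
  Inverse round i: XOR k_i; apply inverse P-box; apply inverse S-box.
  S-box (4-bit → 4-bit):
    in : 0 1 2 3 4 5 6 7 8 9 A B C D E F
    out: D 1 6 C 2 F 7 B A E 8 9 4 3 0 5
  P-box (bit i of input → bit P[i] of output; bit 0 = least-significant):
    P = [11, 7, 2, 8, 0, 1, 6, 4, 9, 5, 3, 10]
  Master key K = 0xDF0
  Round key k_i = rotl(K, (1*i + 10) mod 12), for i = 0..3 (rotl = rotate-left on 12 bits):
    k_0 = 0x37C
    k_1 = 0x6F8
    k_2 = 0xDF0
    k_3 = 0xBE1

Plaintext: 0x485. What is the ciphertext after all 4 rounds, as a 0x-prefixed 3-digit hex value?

0xE06

s_0 = plaintext = 0x485
s_1 = Round(s_0, k_0) = 0xACA
s_2 = Round(s_1, k_1) = 0x3B8
s_3 = Round(s_2, k_2) = 0x869
s_4 = Round(s_3, k_3) = 0xE06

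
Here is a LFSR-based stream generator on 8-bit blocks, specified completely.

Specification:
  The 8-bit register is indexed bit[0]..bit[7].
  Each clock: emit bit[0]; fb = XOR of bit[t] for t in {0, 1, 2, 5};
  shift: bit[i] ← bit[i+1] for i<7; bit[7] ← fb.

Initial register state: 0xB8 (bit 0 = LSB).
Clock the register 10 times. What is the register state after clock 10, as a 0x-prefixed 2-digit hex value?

0x0D

reg_0 = 0xB8
clock 1: out=0, reg = 0xDC
clock 2: out=0, reg = 0xEE
clock 3: out=0, reg = 0xF7
clock 4: out=1, reg = 0x7B
clock 5: out=1, reg = 0xBD
clock 6: out=1, reg = 0xDE
clock 7: out=0, reg = 0x6F
clock 8: out=1, reg = 0x37
clock 9: out=1, reg = 0x1B
clock 10: out=1, reg = 0x0D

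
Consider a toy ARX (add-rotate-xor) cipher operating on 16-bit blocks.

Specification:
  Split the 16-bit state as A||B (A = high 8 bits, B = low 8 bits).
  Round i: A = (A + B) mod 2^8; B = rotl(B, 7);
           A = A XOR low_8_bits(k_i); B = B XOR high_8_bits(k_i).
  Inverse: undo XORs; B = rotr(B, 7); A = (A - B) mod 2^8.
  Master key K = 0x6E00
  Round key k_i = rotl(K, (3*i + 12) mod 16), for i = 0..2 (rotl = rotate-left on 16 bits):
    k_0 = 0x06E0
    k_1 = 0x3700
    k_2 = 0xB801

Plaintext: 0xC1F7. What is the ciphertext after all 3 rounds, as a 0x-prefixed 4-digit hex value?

0x1F5C

s_0 = plaintext = 0xC1F7
s_1 = Round(s_0, k_0) = 0x58FD
s_2 = Round(s_1, k_1) = 0x55C9
s_3 = Round(s_2, k_2) = 0x1F5C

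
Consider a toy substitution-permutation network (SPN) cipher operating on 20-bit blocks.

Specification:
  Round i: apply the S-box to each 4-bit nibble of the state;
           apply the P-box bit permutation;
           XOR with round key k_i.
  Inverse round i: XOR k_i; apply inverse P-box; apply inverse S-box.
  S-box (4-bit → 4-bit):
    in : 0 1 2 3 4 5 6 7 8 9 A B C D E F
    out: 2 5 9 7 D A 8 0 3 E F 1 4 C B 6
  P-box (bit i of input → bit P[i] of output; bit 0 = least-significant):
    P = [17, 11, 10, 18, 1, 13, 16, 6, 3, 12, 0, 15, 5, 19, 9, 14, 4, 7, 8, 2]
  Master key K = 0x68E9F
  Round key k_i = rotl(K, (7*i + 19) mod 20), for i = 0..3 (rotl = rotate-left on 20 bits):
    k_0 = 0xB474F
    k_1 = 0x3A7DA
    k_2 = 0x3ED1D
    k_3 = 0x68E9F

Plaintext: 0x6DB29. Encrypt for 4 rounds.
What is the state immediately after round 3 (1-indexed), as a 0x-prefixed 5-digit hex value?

0x14EF1

s_0 = plaintext = 0x6DB29
s_1 = Round(s_0, k_0) = 0xF0901
s_2 = Round(s_1, k_1) = 0x9125B
s_3 = Round(s_2, k_2) = 0x14EF1
s_4 = Round(s_3, k_3) = 0x579A7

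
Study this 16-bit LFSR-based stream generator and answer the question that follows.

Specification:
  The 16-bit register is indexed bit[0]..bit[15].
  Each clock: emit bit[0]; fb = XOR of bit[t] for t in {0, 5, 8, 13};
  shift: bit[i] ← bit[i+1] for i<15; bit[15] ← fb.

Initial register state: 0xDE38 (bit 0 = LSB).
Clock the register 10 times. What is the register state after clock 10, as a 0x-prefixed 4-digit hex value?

0xF677

reg_0 = 0xDE38
clock 1: out=0, reg = 0xEF1C
clock 2: out=0, reg = 0x778E
clock 3: out=0, reg = 0x3BC7
clock 4: out=1, reg = 0x9DE3
clock 5: out=1, reg = 0xCEF1
clock 6: out=1, reg = 0x6778
clock 7: out=0, reg = 0xB3BC
clock 8: out=0, reg = 0xD9DE
clock 9: out=0, reg = 0xECEF
clock 10: out=1, reg = 0xF677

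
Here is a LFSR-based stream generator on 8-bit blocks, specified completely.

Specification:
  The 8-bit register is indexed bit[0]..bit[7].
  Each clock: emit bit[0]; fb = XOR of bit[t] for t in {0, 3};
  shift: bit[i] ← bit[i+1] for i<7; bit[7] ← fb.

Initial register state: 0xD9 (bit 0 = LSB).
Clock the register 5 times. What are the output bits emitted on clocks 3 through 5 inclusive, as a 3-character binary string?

011

reg_0 = 0xD9
clock 1: out=1, reg = 0x6C
clock 2: out=0, reg = 0xB6
clock 3: out=0, reg = 0x5B
clock 4: out=1, reg = 0x2D
clock 5: out=1, reg = 0x16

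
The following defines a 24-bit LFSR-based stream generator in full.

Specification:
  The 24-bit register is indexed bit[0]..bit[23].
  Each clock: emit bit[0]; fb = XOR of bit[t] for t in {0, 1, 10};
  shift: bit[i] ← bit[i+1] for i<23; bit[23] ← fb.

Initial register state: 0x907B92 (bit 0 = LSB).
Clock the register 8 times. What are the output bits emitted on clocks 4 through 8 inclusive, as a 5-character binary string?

reg_0 = 0x907B92
clock 1: out=0, reg = 0xC83DC9
clock 2: out=1, reg = 0x641EE4
clock 3: out=0, reg = 0xB20F72
clock 4: out=0, reg = 0x5907B9
clock 5: out=1, reg = 0x2C83DC
clock 6: out=0, reg = 0x1641EE
clock 7: out=0, reg = 0x8B20F7
clock 8: out=1, reg = 0x45907B

01001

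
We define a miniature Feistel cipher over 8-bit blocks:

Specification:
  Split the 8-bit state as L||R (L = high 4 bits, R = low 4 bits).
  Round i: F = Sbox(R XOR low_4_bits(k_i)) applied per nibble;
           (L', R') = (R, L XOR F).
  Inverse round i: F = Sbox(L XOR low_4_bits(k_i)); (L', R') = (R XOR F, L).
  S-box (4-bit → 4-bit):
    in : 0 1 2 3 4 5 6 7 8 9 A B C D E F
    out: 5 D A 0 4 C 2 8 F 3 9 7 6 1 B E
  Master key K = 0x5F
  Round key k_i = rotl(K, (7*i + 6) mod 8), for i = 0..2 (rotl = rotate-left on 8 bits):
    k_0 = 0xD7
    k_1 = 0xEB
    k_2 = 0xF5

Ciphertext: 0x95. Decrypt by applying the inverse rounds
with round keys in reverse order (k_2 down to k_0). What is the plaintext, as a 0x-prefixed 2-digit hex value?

0xE6

s_0 = ciphertext = 0x95
s_1 = InvRound(s_0, k_2) = 0x39
s_2 = InvRound(s_1, k_1) = 0x63
s_3 = InvRound(s_2, k_0) = 0xE6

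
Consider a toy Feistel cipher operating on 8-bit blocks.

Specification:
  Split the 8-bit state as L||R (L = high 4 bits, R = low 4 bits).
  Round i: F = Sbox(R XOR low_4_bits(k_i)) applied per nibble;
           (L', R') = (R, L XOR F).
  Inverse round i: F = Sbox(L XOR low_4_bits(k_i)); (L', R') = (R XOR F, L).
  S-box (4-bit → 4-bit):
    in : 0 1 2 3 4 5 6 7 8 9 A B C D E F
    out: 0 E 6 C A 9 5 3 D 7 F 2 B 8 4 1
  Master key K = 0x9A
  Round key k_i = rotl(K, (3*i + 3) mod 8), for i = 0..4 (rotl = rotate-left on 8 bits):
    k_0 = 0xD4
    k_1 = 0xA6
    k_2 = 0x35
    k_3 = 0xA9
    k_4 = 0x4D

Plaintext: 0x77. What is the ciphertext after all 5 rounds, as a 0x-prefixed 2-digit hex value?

s_0 = plaintext = 0x77
s_1 = Round(s_0, k_0) = 0x7B
s_2 = Round(s_1, k_1) = 0xBF
s_3 = Round(s_2, k_2) = 0xF4
s_4 = Round(s_3, k_3) = 0x47
s_5 = Round(s_4, k_4) = 0x7B

0x7B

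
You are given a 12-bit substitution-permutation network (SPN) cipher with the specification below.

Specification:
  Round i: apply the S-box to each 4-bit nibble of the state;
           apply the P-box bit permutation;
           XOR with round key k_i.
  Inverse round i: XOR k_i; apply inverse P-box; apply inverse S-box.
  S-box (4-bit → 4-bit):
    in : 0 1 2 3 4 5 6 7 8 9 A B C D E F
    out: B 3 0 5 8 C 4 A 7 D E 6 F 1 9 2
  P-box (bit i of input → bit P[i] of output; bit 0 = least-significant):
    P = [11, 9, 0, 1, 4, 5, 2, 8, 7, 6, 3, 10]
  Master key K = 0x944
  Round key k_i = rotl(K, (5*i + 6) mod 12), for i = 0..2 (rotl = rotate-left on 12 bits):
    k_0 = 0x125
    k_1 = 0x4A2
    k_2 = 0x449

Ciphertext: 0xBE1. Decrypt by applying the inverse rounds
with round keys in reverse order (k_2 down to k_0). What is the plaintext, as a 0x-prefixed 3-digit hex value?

s_0 = ciphertext = 0xBE1
s_1 = InvRound(s_0, k_2) = 0x971
s_2 = InvRound(s_1, k_1) = 0x0E9
s_3 = InvRound(s_2, k_0) = 0x852

0x852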